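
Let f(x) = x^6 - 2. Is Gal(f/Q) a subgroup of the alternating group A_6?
The polynomial is irreducible of degree 6 over Q. Its discriminant is 1492992, which is not a perfect square. A Galois group lies in the alternating group exactly when the discriminant is a square in Q, so the Galois group (D_6) is not contained in A_6.

No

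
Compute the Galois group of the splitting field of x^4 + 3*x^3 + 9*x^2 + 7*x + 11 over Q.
The polynomial is an irreducible quartic over Q and its discriminant is 78125, which is not a perfect square, so the Galois group is not contained in A_4. The resolvent cubic y^3 - 9*y^2 - 23*y + 248 has exactly one rational root, so the Galois group is C_4 or D_4. The quartic becomes reducible over Q(sqrt(disc)), so the group is C_4.

C_4 (order 4)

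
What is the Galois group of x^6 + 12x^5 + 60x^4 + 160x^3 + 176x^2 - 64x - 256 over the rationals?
S_4 (also written S4+)

The polynomial f is an irreducible sextic over Q, so G = Gal(f/Q) is one of the 16 transitive subgroups 6T1, ..., 6T16 of S_6. The discriminant of f is 3603718079512576 = 60030976^2, a perfect square, so G is contained in A_6. The transitive groups of degree 6 contained in A_6 are: A_4 (6T4, order 12), S_4 (6T7, order 24), (C_3 x C_3) : C_4 (6T10, order 36), PSL(2,5) (6T12, order 60), A_6 (6T15, order 360). By Dedekind's theorem, for a prime p not dividing disc(f) the degrees of the irreducible factors of f mod p form the cycle type of an element of G. Factoring f modulo the 79 such primes p <= 419 (skipping 2, 229, which divide the discriminant), each new pattern first appears at: mod 3: f = (x^3 + x^2 + 2)(x^3 + 2x^2 + x + 1), pattern 3+3; mod 7: f = (x^2 + 4x + 6)(x^4 + x^3 + x^2 + 3x + 4), pattern 4+2; mod 23: f = (x + 7)(x + 20)(x^2 + 2x + 3)(x^2 + 6x + 11), pattern 2+2+1+1; mod 193: f = (x + 9)(x + 15)(x + 21)(x + 176)(x + 182)(x + 188), pattern 1+1+1+1+1+1. No other pattern occurs in this range, so the set of observed cycle types is {3+3, 4+2, 2+2+1+1, 1+1+1+1+1+1}. The candidates containing elements of all these cycle types are S_4 (6T7) of order 24, (C_3 x C_3) : C_4 (6T10) of order 36, A_6 (6T15) of order 360; the others are excluded. The observed types are precisely the cycle types that occur in S_4 (6T7). Each of the other remaining candidates has further cycle types, and by the Chebotarev density theorem the matching factorization patterns would occur for a proportion of primes equal to their share of the group: (C_3 x C_3) : C_4 (6T10) additionally contains elements of type 3+1+1+1 (4 of its 36 elements, about 11% of primes); A_6 (6T15) additionally contains elements of type 5+1, 3+1+1+1 (184 of its 360 elements, about 51% of primes). None of the 79 primes tested shows any such pattern (for each of these groups the chance of that is below 10^-4), which rules them out. Hence G = S_4 (6T7), of order 24.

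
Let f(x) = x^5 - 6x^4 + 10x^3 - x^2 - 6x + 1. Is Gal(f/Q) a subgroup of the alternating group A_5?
The polynomial is irreducible of degree 5 over Q. Its discriminant is 14641 = 121^2, a perfect square. A Galois group lies in the alternating group exactly when the discriminant is a square in Q, so the Galois group (C_5) is contained in A_5.

Yes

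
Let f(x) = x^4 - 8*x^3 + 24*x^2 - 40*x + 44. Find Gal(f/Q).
A_4

The polynomial is an irreducible quartic over Q and its discriminant is 331776 = 576^2, a perfect square, so the Galois group is contained in A_4. The resolvent cubic y^3 - 24*y^2 + 144*y - 192 is irreducible over Q. An irreducible resolvent with square discriminant gives A_4.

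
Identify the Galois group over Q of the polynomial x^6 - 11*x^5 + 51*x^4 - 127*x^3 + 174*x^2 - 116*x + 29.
(C_3 x C_3) : C_4 (order 36)

The polynomial f is an irreducible sextic over Q, so G = Gal(f/Q) is one of the 16 transitive subgroups 6T1, ..., 6T16 of S_6. The discriminant of f is 525625 = 725^2, a perfect square, so G is contained in A_6. The transitive groups of degree 6 contained in A_6 are: A_4 (6T4, order 12), S_4 (6T7, order 24), (C_3 x C_3) : C_4 (6T10, order 36), PSL(2,5) (6T12, order 60), A_6 (6T15, order 360). By Dedekind's theorem, for a prime p not dividing disc(f) the degrees of the irreducible factors of f mod p form the cycle type of an element of G. Factoring f modulo the 19 such primes p <= 73 (skipping 5, 29, which divide the discriminant), each new pattern first appears at: mod 2: f = (x^2 + x + 1)(x^4 + x + 1), pattern 4+2; mod 11: f = (x^3 + 2x^2 + 7x + 2)(x^3 + 9x^2 + 4x + 9), pattern 3+3; mod 19: f = (x + 9)(x + 10)(x^2 + 1)(x^2 + 8x + 17), pattern 2+2+1+1; mod 61: f = (x + 26)(x + 33)(x + 40)(x^3 + 12x^2 + 37x + 12), pattern 3+1+1+1. No other pattern occurs in this range, so the set of observed cycle types is {4+2, 3+3, 2+2+1+1, 3+1+1+1}. The candidates containing elements of all these cycle types are (C_3 x C_3) : C_4 (6T10) of order 36, A_6 (6T15) of order 360; the others are excluded. The observed types are precisely the cycle types that occur in (C_3 x C_3) : C_4 (6T10) (apart from the identity). Each of the other remaining candidates has further cycle types, and by the Chebotarev density theorem the matching factorization patterns would occur for a proportion of primes equal to their share of the group: A_6 (6T15) additionally contains elements of type 5+1 (144 of its 360 elements, about 40% of primes). None of the 19 primes tested shows any such pattern (for each of these groups the chance of that is below 10^-4), which rules them out. Hence G = (C_3 x C_3) : C_4 (6T10), of order 36.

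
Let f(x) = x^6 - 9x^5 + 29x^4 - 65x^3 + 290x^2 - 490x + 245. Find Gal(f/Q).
(C_3 x C_3) : C_4 (order 36)

The polynomial f is an irreducible sextic over Q, so G = Gal(f/Q) is one of the 16 transitive subgroups 6T1, ..., 6T16 of S_6. The discriminant of f is 598116723780625 = 24456425^2, a perfect square, so G is contained in A_6. The transitive groups of degree 6 contained in A_6 are: A_4 (6T4, order 12), S_4 (6T7, order 24), (C_3 x C_3) : C_4 (6T10, order 36), PSL(2,5) (6T12, order 60), A_6 (6T15, order 360). By Dedekind's theorem, for a prime p not dividing disc(f) the degrees of the irreducible factors of f mod p form the cycle type of an element of G. Factoring f modulo the 21 such primes p <= 101 (skipping 5, 7, 29, 61, 79, which divide the discriminant), each new pattern first appears at: mod 2: f = (x^2 + x + 1)(x^4 + x + 1), pattern 4+2; mod 11: f = (x^3 + 7x + 2)(x^3 + 2x^2 + 7), pattern 3+3; mod 19: f = (x + 11)(x + 13)(x^2 + 7x + 3)(x^2 + 17x + 5), pattern 2+2+1+1; mod 101: f = (x + 22)(x + 70)(x + 94)(x^3 + 7x^2 + 53x + 39), pattern 3+1+1+1. No other pattern occurs in this range, so the set of observed cycle types is {4+2, 3+3, 2+2+1+1, 3+1+1+1}. The candidates containing elements of all these cycle types are (C_3 x C_3) : C_4 (6T10) of order 36, A_6 (6T15) of order 360; the others are excluded. The observed types are precisely the cycle types that occur in (C_3 x C_3) : C_4 (6T10) (apart from the identity). Each of the other remaining candidates has further cycle types, and by the Chebotarev density theorem the matching factorization patterns would occur for a proportion of primes equal to their share of the group: A_6 (6T15) additionally contains elements of type 5+1 (144 of its 360 elements, about 40% of primes). None of the 21 primes tested shows any such pattern (for each of these groups the chance of that is below 10^-4), which rules them out. Hence G = (C_3 x C_3) : C_4 (6T10), of order 36.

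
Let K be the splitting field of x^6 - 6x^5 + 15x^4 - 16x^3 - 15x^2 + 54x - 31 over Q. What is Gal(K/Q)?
The polynomial f is an irreducible sextic over Q, so G = Gal(f/Q) is one of the 16 transitive subgroups 6T1, ..., 6T16 of S_6. The discriminant of f is 4516300800, which is not a perfect square, so G is not contained in A_6. The transitive groups of degree 6 not contained in A_6 are: C_6 (6T1, order 6), S_3 (6T2, order 6), D_6 (6T3, order 12), C_3 x S_3 (6T5, order 18), A_4 x C_2 (6T6, order 24), S_4 (6T8, order 24), S_3 x S_3 (6T9, order 36), S_4 x C_2 (6T11, order 48), (S_3 x S_3) : C_2 (6T13, order 72), PGL(2,5) (6T14, order 120), S_6 (6T16, order 720). By Dedekind's theorem, for a prime p not dividing disc(f) the degrees of the irreducible factors of f mod p form the cycle type of an element of G. Factoring f modulo the 79 such primes p <= 431 (skipping 2, 3, 5, 11, which divide the discriminant), each new pattern first appears at: mod 7: f = (x^3 + 4x^2 + x + 6)(x^3 + 4x^2 + 5x + 3), pattern 3+3; mod 13: f = (x^6 + 7x^5 + 2x^4 + 10x^3 + 11x^2 + 2x + 8), pattern 6; mod 17: f = (x + 2)(x + 12)(x^2 + 2x + 12)(x^2 + 12x + 14), pattern 2+2+1+1; mod 29: f = (x^2 + 4x + 16)(x^2 + 21x + 19)(x^2 + 27x + 4), pattern 2+2+2; mod 31: f = (x)(x + 1)(x + 5)(x + 7)(x + 16)(x + 27), pattern 1+1+1+1+1+1. No other pattern occurs in this range, so the set of observed cycle types is {3+3, 6, 2+2+1+1, 2+2+2, 1+1+1+1+1+1}. The candidates containing elements of all these cycle types are D_6 (6T3) of order 12, A_4 x C_2 (6T6) of order 24, S_3 x S_3 (6T9) of order 36, S_4 x C_2 (6T11) of order 48, (S_3 x S_3) : C_2 (6T13) of order 72, PGL(2,5) (6T14) of order 120, S_6 (6T16) of order 720; the others are excluded. The observed types are precisely the cycle types that occur in D_6 (6T3). Each of the other remaining candidates has further cycle types, and by the Chebotarev density theorem the matching factorization patterns would occur for a proportion of primes equal to their share of the group: A_4 x C_2 (6T6) additionally contains elements of type 2+1+1+1+1 (3 of its 24 elements, about 12% of primes); S_3 x S_3 (6T9) additionally contains elements of type 3+1+1+1 (4 of its 36 elements, about 11% of primes); S_4 x C_2 (6T11) additionally contains elements of type 4+2, 4+1+1, 2+1+1+1+1 (15 of its 48 elements, about 31% of primes); (S_3 x S_3) : C_2 (6T13) additionally contains elements of type 4+2, 3+2+1, 3+1+1+1, 2+1+1+1+1 (40 of its 72 elements, about 56% of primes); PGL(2,5) (6T14) additionally contains elements of type 5+1, 4+1+1 (54 of its 120 elements, about 45% of primes); S_6 (6T16) additionally contains elements of type 5+1, 4+2, 4+1+1, 3+2+1, 3+1+1+1, 2+1+1+1+1 (499 of its 720 elements, about 69% of primes). None of the 79 primes tested shows any such pattern (for each of these groups the chance of that is below 10^-4), which rules them out. Hence G = D_6 (6T3), of order 12.

D_6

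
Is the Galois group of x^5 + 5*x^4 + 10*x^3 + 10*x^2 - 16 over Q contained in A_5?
The polynomial is irreducible of degree 5 over Q. Its discriminant is 64000000 = 8000^2, a perfect square. A Galois group lies in the alternating group exactly when the discriminant is a square in Q, so the Galois group (D_5) is contained in A_5.

Yes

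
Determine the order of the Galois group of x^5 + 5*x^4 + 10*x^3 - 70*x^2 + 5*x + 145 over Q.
20

The degree of the splitting field over Q equals the order of the Galois group, so first determine the group. The polynomial f is an irreducible quintic over Q, so G = Gal(f/Q) is a transitive subgroup of S_5: one of C_5 (5T1, order 5), D_5 (5T2, order 10), F_20 (5T3, order 20), A_5 (5T4, order 60) or S_5 (5T5, order 120). The discriminant of f is 18926796800000, which is not a perfect square, so G is not contained in A_5. The transitive groups of degree 5 not contained in A_5 are: F_20 (5T3, order 20), S_5 (5T5, order 120). By Dedekind's theorem, for a prime p not dividing disc(f) the degrees of the irreducible factors of f mod p form the cycle type of an element of G. Factoring f modulo the 18 such primes p <= 73 (skipping 2, 5, 19, which divide the discriminant), each new pattern first appears at: mod 3: f = (x + 2)(x^4 + x^2 + 2), pattern 4+1; mod 11: f = (x^5 + 5x^4 + 10x^3 + 7x^2 + 5x + 2), pattern 5; mod 29: f = (x)(x^2 + 10x + 6)(x^2 + 24x + 25), pattern 2+2+1. No other pattern occurs in this range, so the set of observed cycle types is {4+1, 5, 2+2+1}. The candidates containing elements of all these cycle types are F_20 (5T3) of order 20, S_5 (5T5) of order 120; the others are excluded. The observed types are precisely the cycle types that occur in F_20 (5T3) (apart from the identity). Each of the other remaining candidates has further cycle types, and by the Chebotarev density theorem the matching factorization patterns would occur for a proportion of primes equal to their share of the group: S_5 (5T5) additionally contains elements of type 3+2, 3+1+1, 2+1+1+1 (50 of its 120 elements, about 42% of primes). None of the 18 primes tested shows any such pattern (for each of these groups the chance of that is below 10^-4), which rules them out. Hence G = F_20 (5T3), of order 20. The Galois group F_20 (5T3) has order 20, so the splitting field has degree 20 over Q.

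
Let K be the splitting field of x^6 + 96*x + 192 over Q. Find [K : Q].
72

The degree of the splitting field over Q equals the order of the Galois group, so first determine the group. The polynomial f is an irreducible sextic over Q, so G = Gal(f/Q) is one of the 16 transitive subgroups 6T1, ..., 6T16 of S_6. The discriminant of f is -9727331052552192, which is not a perfect square, so G is not contained in A_6. The transitive groups of degree 6 not contained in A_6 are: C_6 (6T1, order 6), S_3 (6T2, order 6), D_6 (6T3, order 12), C_3 x S_3 (6T5, order 18), A_4 x C_2 (6T6, order 24), S_4 (6T8, order 24), S_3 x S_3 (6T9, order 36), S_4 x C_2 (6T11, order 48), (S_3 x S_3) : C_2 (6T13, order 72), PGL(2,5) (6T14, order 120), S_6 (6T16, order 720). By Dedekind's theorem, for a prime p not dividing disc(f) the degrees of the irreducible factors of f mod p form the cycle type of an element of G. Factoring f modulo the 27 such primes p <= 127 (skipping 2, 3, 17, 43, which divide the discriminant), each new pattern first appears at: mod 5: f = (x^6 + x + 2), pattern 6; mod 7: f = (x + 5)(x^2 + 6x + 3)(x^3 + 3x^2 + 4x + 3), pattern 3+2+1; mod 11: f = (x^2 + 4x + 8)(x^4 + 7x^3 + 8x^2 + 2), pattern 4+2; mod 13: f = (x + 7)(x + 10)(x^2 + 2x + 12)(x^2 + 7x + 11), pattern 2+2+1+1; mod 61: f = (x + 4)(x + 8)(x + 20)(x + 42)(x^2 + 48x + 17), pattern 2+1+1+1+1; mod 97: f = (x + 1)(x + 20)(x + 24)(x^3 + 52x^2 + 46x + 78), pattern 3+1+1+1; mod 113: f = (x^2 + 8x + 40)(x^2 + 15x + 62)(x^2 + 90x + 81), pattern 2+2+2; mod 127: f = (x^3 + 49x^2 + 43x + 17)(x^3 + 78x^2 + 72x + 86), pattern 3+3. No other pattern occurs in this range, so the set of observed cycle types is {6, 3+2+1, 4+2, 2+2+1+1, 2+1+1+1+1, 3+1+1+1, 2+2+2, 3+3}. The candidates containing elements of all these cycle types are (S_3 x S_3) : C_2 (6T13) of order 72, S_6 (6T16) of order 720; the others are excluded. The observed types are precisely the cycle types that occur in (S_3 x S_3) : C_2 (6T13) (apart from the identity). Each of the other remaining candidates has further cycle types, and by the Chebotarev density theorem the matching factorization patterns would occur for a proportion of primes equal to their share of the group: S_6 (6T16) additionally contains elements of type 5+1, 4+1+1 (234 of its 720 elements, about 32% of primes). None of the 27 primes tested shows any such pattern (for each of these groups the chance of that is below 10^-4), which rules them out. Hence G = (S_3 x S_3) : C_2 (6T13), of order 72. The Galois group (S_3 x S_3) : C_2 (6T13) has order 72, so the splitting field has degree 72 over Q.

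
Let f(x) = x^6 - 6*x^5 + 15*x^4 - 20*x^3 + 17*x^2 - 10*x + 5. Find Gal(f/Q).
The polynomial f is an irreducible sextic over Q, so G = Gal(f/Q) is one of the 16 transitive subgroups 6T1, ..., 6T16 of S_6. The discriminant of f is -2508800, which is not a perfect square, so G is not contained in A_6. The transitive groups of degree 6 not contained in A_6 are: C_6 (6T1, order 6), S_3 (6T2, order 6), D_6 (6T3, order 12), C_3 x S_3 (6T5, order 18), A_4 x C_2 (6T6, order 24), S_4 (6T8, order 24), S_3 x S_3 (6T9, order 36), S_4 x C_2 (6T11, order 48), (S_3 x S_3) : C_2 (6T13, order 72), PGL(2,5) (6T14, order 120), S_6 (6T16, order 720). By Dedekind's theorem, for a prime p not dividing disc(f) the degrees of the irreducible factors of f mod p form the cycle type of an element of G. Factoring f modulo the 17 such primes p <= 71 (skipping 2, 5, 7, which divide the discriminant), each new pattern first appears at: mod 3: f = (x^3 + x^2 + 2)(x^3 + 2x^2 + x + 1), pattern 3+3; mod 13: f = (x^6 + 7x^5 + 2x^4 + 6x^3 + 4x^2 + 3x + 5), pattern 6; mod 19: f = (x^2 + 17x + 6)(x^4 + 15x^3 + x^2 + 6x + 4), pattern 4+2; mod 23: f = (x + 10)(x + 11)(x^4 + 19x^3 + 12x^2 + 7x + 22), pattern 4+1+1; mod 53: f = (x^2 + 9x + 28)(x^2 + 40x + 50)(x^2 + 51x + 46), pattern 2+2+2; mod 59: f = (x + 3)(x + 54)(x^2 + 3x + 46)(x^2 + 52x + 56), pattern 2+2+1+1; mod 71: f = (x + 7)(x + 10)(x + 59)(x + 62)(x^2 + 69x + 44), pattern 2+1+1+1+1. No other pattern occurs in this range, so the set of observed cycle types is {3+3, 6, 4+2, 4+1+1, 2+2+2, 2+2+1+1, 2+1+1+1+1}. The candidates containing elements of all these cycle types are S_4 x C_2 (6T11) of order 48, S_6 (6T16) of order 720; the others are excluded. The observed types are precisely the cycle types that occur in S_4 x C_2 (6T11) (apart from the identity). Each of the other remaining candidates has further cycle types, and by the Chebotarev density theorem the matching factorization patterns would occur for a proportion of primes equal to their share of the group: S_6 (6T16) additionally contains elements of type 5+1, 3+2+1, 3+1+1+1 (304 of its 720 elements, about 42% of primes). None of the 17 primes tested shows any such pattern (for each of these groups the chance of that is below 10^-4), which rules them out. Hence G = S_4 x C_2 (6T11), of order 48.

S_4 x C_2 (also written S4xC2)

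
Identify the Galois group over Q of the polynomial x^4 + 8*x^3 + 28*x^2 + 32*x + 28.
C_4 (order 4)

The polynomial is an irreducible quartic over Q and its discriminant is 6422528, which is not a perfect square, so the Galois group is not contained in A_4. The resolvent cubic y^3 - 28*y^2 + 144*y + 320 has exactly one rational root, so the Galois group is C_4 or D_4. The quartic becomes reducible over Q(sqrt(disc)), so the group is C_4.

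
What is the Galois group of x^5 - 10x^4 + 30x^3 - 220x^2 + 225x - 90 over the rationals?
The polynomial f is an irreducible quintic over Q, so G = Gal(f/Q) is a transitive subgroup of S_5: one of C_5 (5T1, order 5), D_5 (5T2, order 10), F_20 (5T3, order 20), A_5 (5T4, order 60) or S_5 (5T5, order 120). The discriminant of f is 681836544000000 = 26112000^2, a perfect square, so G is contained in A_5. The transitive groups of degree 5 contained in A_5 are: C_5 (5T1, order 5), D_5 (5T2, order 10), A_5 (5T4, order 60). By Dedekind's theorem, for a prime p not dividing disc(f) the degrees of the irreducible factors of f mod p form the cycle type of an element of G. Factoring f modulo the 23 such primes p <= 103 (skipping 2, 3, 5, 17, which divide the discriminant), each new pattern first appears at: mod 7: f = (x^5 + 4x^4 + 2x^3 + 4x^2 + x + 1), pattern 5; mod 29: f = (x + 15)(x^2 + 13x + 8)(x^2 + 20x + 21), pattern 2+2+1. No other pattern occurs in this range, so the set of observed cycle types is {5, 2+2+1}. The candidates containing elements of all these cycle types are D_5 (5T2) of order 10, A_5 (5T4) of order 60; the others are excluded. The observed types are precisely the cycle types that occur in D_5 (5T2) (apart from the identity). Each of the other remaining candidates has further cycle types, and by the Chebotarev density theorem the matching factorization patterns would occur for a proportion of primes equal to their share of the group: A_5 (5T4) additionally contains elements of type 3+1+1 (20 of its 60 elements, about 33% of primes). None of the 23 primes tested shows any such pattern (for each of these groups the chance of that is below 10^-4), which rules them out. Hence G = D_5 (5T2), of order 10.

D_5 (order 10)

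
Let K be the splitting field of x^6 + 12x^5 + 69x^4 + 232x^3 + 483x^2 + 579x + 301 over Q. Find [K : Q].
18

The degree of the splitting field over Q equals the order of the Galois group, so first determine the group. The polynomial f is an irreducible sextic over Q, so G = Gal(f/Q) is one of the 16 transitive subgroups 6T1, ..., 6T16 of S_6. The discriminant of f is -68755887963, which is not a perfect square, so G is not contained in A_6. The transitive groups of degree 6 not contained in A_6 are: C_6 (6T1, order 6), S_3 (6T2, order 6), D_6 (6T3, order 12), C_3 x S_3 (6T5, order 18), A_4 x C_2 (6T6, order 24), S_4 (6T8, order 24), S_3 x S_3 (6T9, order 36), S_4 x C_2 (6T11, order 48), (S_3 x S_3) : C_2 (6T13, order 72), PGL(2,5) (6T14, order 120), S_6 (6T16, order 720). By Dedekind's theorem, for a prime p not dividing disc(f) the degrees of the irreducible factors of f mod p form the cycle type of an element of G. Factoring f modulo the 33 such primes p <= 151 (skipping 3, 7, 89, which divide the discriminant), each new pattern first appears at: mod 2: f = (x^6 + x^4 + x^2 + x + 1), pattern 6; mod 13: f = (x + 9)(x + 11)(x + 12)(x^3 + 6x^2 + 6x + 3), pattern 3+1+1+1; mod 17: f = (x^2 + 15x + 8)(x^2 + 15x + 13)(x^2 + 16x + 6), pattern 2+2+2; mod 19: f = (x^3 + 6x^2 + x + 9)(x^3 + 6x^2 + 13x + 6), pattern 3+3; mod 73: f = (x + 7)(x + 8)(x + 21)(x + 32)(x + 39)(x + 51), pattern 1+1+1+1+1+1. No other pattern occurs in this range, so the set of observed cycle types is {6, 3+1+1+1, 2+2+2, 3+3, 1+1+1+1+1+1}. The candidates containing elements of all these cycle types are C_3 x S_3 (6T5) of order 18, S_3 x S_3 (6T9) of order 36, (S_3 x S_3) : C_2 (6T13) of order 72, S_6 (6T16) of order 720; the others are excluded. The observed types are precisely the cycle types that occur in C_3 x S_3 (6T5). Each of the other remaining candidates has further cycle types, and by the Chebotarev density theorem the matching factorization patterns would occur for a proportion of primes equal to their share of the group: S_3 x S_3 (6T9) additionally contains elements of type 2+2+1+1 (9 of its 36 elements, about 25% of primes); (S_3 x S_3) : C_2 (6T13) additionally contains elements of type 4+2, 3+2+1, 2+2+1+1, 2+1+1+1+1 (45 of its 72 elements, about 62% of primes); S_6 (6T16) additionally contains elements of type 5+1, 4+2, 4+1+1, 3+2+1, 2+2+1+1, 2+1+1+1+1 (504 of its 720 elements, about 70% of primes). None of the 33 primes tested shows any such pattern (for each of these groups the chance of that is below 10^-4), which rules them out. Hence G = C_3 x S_3 (6T5), of order 18. The Galois group C_3 x S_3 (6T5) has order 18, so the splitting field has degree 18 over Q.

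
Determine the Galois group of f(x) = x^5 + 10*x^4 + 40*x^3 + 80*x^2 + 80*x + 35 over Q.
The polynomial f is an irreducible quintic over Q, so G = Gal(f/Q) is a transitive subgroup of S_5: one of C_5 (5T1, order 5), D_5 (5T2, order 10), F_20 (5T3, order 20), A_5 (5T4, order 60) or S_5 (5T5, order 120). The discriminant of f is 253125, which is not a perfect square, so G is not contained in A_5. The transitive groups of degree 5 not contained in A_5 are: F_20 (5T3, order 20), S_5 (5T5, order 120). By Dedekind's theorem, for a prime p not dividing disc(f) the degrees of the irreducible factors of f mod p form the cycle type of an element of G. Factoring f modulo the 18 such primes p <= 71 (skipping 3, 5, which divide the discriminant), each new pattern first appears at: mod 2: f = (x + 1)(x^4 + x^3 + x^2 + x + 1), pattern 4+1; mod 11: f = (x^5 + 10x^4 + 7x^3 + 3x^2 + 3x + 2), pattern 5; mod 19: f = (x + 12)(x^2 + 6x + 13)(x^2 + 11x + 4), pattern 2+2+1; mod 41: f = (x + 13)(x + 14)(x + 30)(x + 36)(x + 40), pattern 1+1+1+1+1. No other pattern occurs in this range, so the set of observed cycle types is {4+1, 5, 2+2+1, 1+1+1+1+1}. The candidates containing elements of all these cycle types are F_20 (5T3) of order 20, S_5 (5T5) of order 120; the others are excluded. The observed types are precisely the cycle types that occur in F_20 (5T3). Each of the other remaining candidates has further cycle types, and by the Chebotarev density theorem the matching factorization patterns would occur for a proportion of primes equal to their share of the group: S_5 (5T5) additionally contains elements of type 3+2, 3+1+1, 2+1+1+1 (50 of its 120 elements, about 42% of primes). None of the 18 primes tested shows any such pattern (for each of these groups the chance of that is below 10^-4), which rules them out. Hence G = F_20 (5T3), of order 20.

F_20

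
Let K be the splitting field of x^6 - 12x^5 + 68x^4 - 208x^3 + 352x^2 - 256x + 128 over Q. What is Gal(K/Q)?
The polynomial f is an irreducible sextic over Q, so G = Gal(f/Q) is one of the 16 transitive subgroups 6T1, ..., 6T16 of S_6. The discriminant of f is -201485505789952, which is not a perfect square, so G is not contained in A_6. The transitive groups of degree 6 not contained in A_6 are: C_6 (6T1, order 6), S_3 (6T2, order 6), D_6 (6T3, order 12), C_3 x S_3 (6T5, order 18), A_4 x C_2 (6T6, order 24), S_4 (6T8, order 24), S_3 x S_3 (6T9, order 36), S_4 x C_2 (6T11, order 48), (S_3 x S_3) : C_2 (6T13, order 72), PGL(2,5) (6T14, order 120), S_6 (6T16, order 720). By Dedekind's theorem, for a prime p not dividing disc(f) the degrees of the irreducible factors of f mod p form the cycle type of an element of G. Factoring f modulo the 29 such primes p <= 113 (skipping 2, which divides the discriminant), each new pattern first appears at: mod 3: f = (x^6 + 2x^4 + 2x^3 + x^2 + 2x + 2), pattern 6; mod 5: f = (x + 1)(x^2 + 3x + 3)(x^3 + 4x^2 + x + 1), pattern 3+2+1; mod 7: f = (x^2 + x + 4)(x^4 + x^3 + 5x + 4), pattern 4+2; mod 17: f = (x^3 + 11x^2 + 16x + 7)(x^3 + 11x^2 + 16x + 11), pattern 3+3; mod 19: f = (x^2 + x + 14)(x^2 + 9x + 7)(x^2 + 16x + 11), pattern 2+2+2; mod 37: f = (x + 3)(x + 29)(x^2 + 2x + 32)(x^2 + 28x + 6), pattern 2+2+1+1; mod 41: f = (x + 1)(x + 2)(x + 32)(x^3 + 35x^2 + 16x + 2), pattern 3+1+1+1; mod 113: f = (x + 20)(x + 40)(x + 43)(x + 44)(x^2 + 67x + 48), pattern 2+1+1+1+1. No other pattern occurs in this range, so the set of observed cycle types is {6, 3+2+1, 4+2, 3+3, 2+2+2, 2+2+1+1, 3+1+1+1, 2+1+1+1+1}. The candidates containing elements of all these cycle types are (S_3 x S_3) : C_2 (6T13) of order 72, S_6 (6T16) of order 720; the others are excluded. The observed types are precisely the cycle types that occur in (S_3 x S_3) : C_2 (6T13) (apart from the identity). Each of the other remaining candidates has further cycle types, and by the Chebotarev density theorem the matching factorization patterns would occur for a proportion of primes equal to their share of the group: S_6 (6T16) additionally contains elements of type 5+1, 4+1+1 (234 of its 720 elements, about 32% of primes). None of the 29 primes tested shows any such pattern (for each of these groups the chance of that is below 10^-4), which rules them out. Hence G = (S_3 x S_3) : C_2 (6T13), of order 72.

(S_3 x S_3) : C_2 (order 72)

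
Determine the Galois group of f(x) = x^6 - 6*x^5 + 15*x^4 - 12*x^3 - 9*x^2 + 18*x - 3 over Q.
The polynomial f is an irreducible sextic over Q, so G = Gal(f/Q) is one of the 16 transitive subgroups 6T1, ..., 6T16 of S_6. The discriminant of f is 1289945088, which is not a perfect square, so G is not contained in A_6. The transitive groups of degree 6 not contained in A_6 are: C_6 (6T1, order 6), S_3 (6T2, order 6), D_6 (6T3, order 12), C_3 x S_3 (6T5, order 18), A_4 x C_2 (6T6, order 24), S_4 (6T8, order 24), S_3 x S_3 (6T9, order 36), S_4 x C_2 (6T11, order 48), (S_3 x S_3) : C_2 (6T13, order 72), PGL(2,5) (6T14, order 120), S_6 (6T16, order 720). By Dedekind's theorem, for a prime p not dividing disc(f) the degrees of the irreducible factors of f mod p form the cycle type of an element of G. Factoring f modulo the 23 such primes p <= 97 (skipping 2, 3, which divide the discriminant), each new pattern first appears at: mod 5: f = (x^6 + 4x^5 + 3x^3 + x^2 + 3x + 2), pattern 6; mod 11: f = (x + 2)(x + 8)(x^2 + 3)(x^2 + 6x + 2), pattern 2+2+1+1; mod 13: f = (x + 3)(x + 9)(x + 11)(x^3 + 10x^2 + 3x + 8), pattern 3+1+1+1; mod 31: f = (x^2 + 14x + 3)(x^2 + 16x + 30)(x^2 + 26x + 1), pattern 2+2+2; mod 97: f = (x^3 + 94x^2 + 3x + 23)(x^3 + 94x^2 + 3x + 80), pattern 3+3. No other pattern occurs in this range, so the set of observed cycle types is {6, 2+2+1+1, 3+1+1+1, 2+2+2, 3+3}. The candidates containing elements of all these cycle types are S_3 x S_3 (6T9) of order 36, (S_3 x S_3) : C_2 (6T13) of order 72, S_6 (6T16) of order 720; the others are excluded. The observed types are precisely the cycle types that occur in S_3 x S_3 (6T9) (apart from the identity). Each of the other remaining candidates has further cycle types, and by the Chebotarev density theorem the matching factorization patterns would occur for a proportion of primes equal to their share of the group: (S_3 x S_3) : C_2 (6T13) additionally contains elements of type 4+2, 3+2+1, 2+1+1+1+1 (36 of its 72 elements, about 50% of primes); S_6 (6T16) additionally contains elements of type 5+1, 4+2, 4+1+1, 3+2+1, 2+1+1+1+1 (459 of its 720 elements, about 64% of primes). None of the 23 primes tested shows any such pattern (for each of these groups the chance of that is below 10^-4), which rules them out. Hence G = S_3 x S_3 (6T9), of order 36.

S_3 x S_3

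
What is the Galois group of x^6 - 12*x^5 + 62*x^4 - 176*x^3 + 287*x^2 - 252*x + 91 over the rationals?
A_4

The polynomial f is an irreducible sextic over Q, so G = Gal(f/Q) is one of the 16 transitive subgroups 6T1, ..., 6T16 of S_6. The discriminant of f is 153664 = 392^2, a perfect square, so G is contained in A_6. The transitive groups of degree 6 contained in A_6 are: A_4 (6T4, order 12), S_4 (6T7, order 24), (C_3 x C_3) : C_4 (6T10, order 36), PSL(2,5) (6T12, order 60), A_6 (6T15, order 360). By Dedekind's theorem, for a prime p not dividing disc(f) the degrees of the irreducible factors of f mod p form the cycle type of an element of G. Factoring f modulo the 33 such primes p <= 149 (skipping 2, 7, which divide the discriminant), each new pattern first appears at: mod 3: f = (x^3 + x^2 + 2x + 1)(x^3 + 2x^2 + x + 1), pattern 3+3; mod 13: f = (x)(x + 9)(x^2 + 9x + 2)(x^2 + 9x + 12), pattern 2+2+1+1. No other pattern occurs in this range, so the set of observed cycle types is {3+3, 2+2+1+1}. The candidates containing elements of all these cycle types are A_4 (6T4) of order 12, S_4 (6T7) of order 24, (C_3 x C_3) : C_4 (6T10) of order 36, PSL(2,5) (6T12) of order 60, A_6 (6T15) of order 360; the others are excluded. The observed types are precisely the cycle types that occur in A_4 (6T4) (apart from the identity). Each of the other remaining candidates has further cycle types, and by the Chebotarev density theorem the matching factorization patterns would occur for a proportion of primes equal to their share of the group: S_4 (6T7) additionally contains elements of type 4+2 (6 of its 24 elements, about 25% of primes); (C_3 x C_3) : C_4 (6T10) additionally contains elements of type 4+2, 3+1+1+1 (22 of its 36 elements, about 61% of primes); PSL(2,5) (6T12) additionally contains elements of type 5+1 (24 of its 60 elements, about 40% of primes); A_6 (6T15) additionally contains elements of type 5+1, 4+2, 3+1+1+1 (274 of its 360 elements, about 76% of primes). None of the 33 primes tested shows any such pattern (for each of these groups the chance of that is below 10^-4), which rules them out. Hence G = A_4 (6T4), of order 12.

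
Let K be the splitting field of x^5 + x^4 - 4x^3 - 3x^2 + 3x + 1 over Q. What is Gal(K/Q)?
C_5 (also written C5)

The polynomial f is an irreducible quintic over Q, so G = Gal(f/Q) is a transitive subgroup of S_5: one of C_5 (5T1, order 5), D_5 (5T2, order 10), F_20 (5T3, order 20), A_5 (5T4, order 60) or S_5 (5T5, order 120). The discriminant of f is 14641 = 121^2, a perfect square, so G is contained in A_5. The transitive groups of degree 5 contained in A_5 are: C_5 (5T1, order 5), D_5 (5T2, order 10), A_5 (5T4, order 60). By Dedekind's theorem, for a prime p not dividing disc(f) the degrees of the irreducible factors of f mod p form the cycle type of an element of G. Factoring f modulo the 14 such primes p <= 47 (skipping 11, which divides the discriminant), each new pattern first appears at: mod 2: f = (x^5 + x^4 + x^2 + x + 1), pattern 5; mod 23: f = (x + 9)(x + 12)(x + 13)(x + 17)(x + 19), pattern 1+1+1+1+1. No other pattern occurs in this range, so the set of observed cycle types is {5, 1+1+1+1+1}. The candidates containing elements of all these cycle types are C_5 (5T1) of order 5, D_5 (5T2) of order 10, A_5 (5T4) of order 60; the others are excluded. The observed types are precisely the cycle types that occur in C_5 (5T1). Each of the other remaining candidates has further cycle types, and by the Chebotarev density theorem the matching factorization patterns would occur for a proportion of primes equal to their share of the group: D_5 (5T2) additionally contains elements of type 2+2+1 (5 of its 10 elements, about 50% of primes); A_5 (5T4) additionally contains elements of type 3+1+1, 2+2+1 (35 of its 60 elements, about 58% of primes). None of the 14 primes tested shows any such pattern (for each of these groups the chance of that is below 10^-4), which rules them out. Hence G = C_5 (5T1), of order 5.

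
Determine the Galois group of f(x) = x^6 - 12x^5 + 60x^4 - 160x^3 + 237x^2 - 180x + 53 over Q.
The polynomial f is an irreducible sextic over Q, so G = Gal(f/Q) is one of the 16 transitive subgroups 6T1, ..., 6T16 of S_6. The discriminant of f is -419904, which is not a perfect square, so G is not contained in A_6. The transitive groups of degree 6 not contained in A_6 are: C_6 (6T1, order 6), S_3 (6T2, order 6), D_6 (6T3, order 12), C_3 x S_3 (6T5, order 18), A_4 x C_2 (6T6, order 24), S_4 (6T8, order 24), S_3 x S_3 (6T9, order 36), S_4 x C_2 (6T11, order 48), (S_3 x S_3) : C_2 (6T13, order 72), PGL(2,5) (6T14, order 120), S_6 (6T16, order 720). By Dedekind's theorem, for a prime p not dividing disc(f) the degrees of the irreducible factors of f mod p form the cycle type of an element of G. Factoring f modulo the 33 such primes p <= 149 (skipping 2, 3, which divide the discriminant), each new pattern first appears at: mod 5: f = (x^3 + x^2 + x + 4)(x^3 + 2x^2 + 2x + 2), pattern 3+3; mod 7: f = (x^6 + 2x^5 + 4x^4 + x^3 + 6x^2 + 2x + 4), pattern 6; mod 17: f = (x + 6)(x + 7)(x^2 + 13x + 7)(x^2 + 13x + 14), pattern 2+2+1+1; mod 19: f = (x + 1)(x + 6)(x + 9)(x + 14)(x^2 + 15x + 1), pattern 2+1+1+1+1; mod 71: f = (x^2 + 67x + 20)(x^2 + 67x + 29)(x^2 + 67x + 34), pattern 2+2+2. No other pattern occurs in this range, so the set of observed cycle types is {3+3, 6, 2+2+1+1, 2+1+1+1+1, 2+2+2}. The candidates containing elements of all these cycle types are A_4 x C_2 (6T6) of order 24, S_4 x C_2 (6T11) of order 48, (S_3 x S_3) : C_2 (6T13) of order 72, S_6 (6T16) of order 720; the others are excluded. The observed types are precisely the cycle types that occur in A_4 x C_2 (6T6) (apart from the identity). Each of the other remaining candidates has further cycle types, and by the Chebotarev density theorem the matching factorization patterns would occur for a proportion of primes equal to their share of the group: S_4 x C_2 (6T11) additionally contains elements of type 4+2, 4+1+1 (12 of its 48 elements, about 25% of primes); (S_3 x S_3) : C_2 (6T13) additionally contains elements of type 4+2, 3+2+1, 3+1+1+1 (34 of its 72 elements, about 47% of primes); S_6 (6T16) additionally contains elements of type 5+1, 4+2, 4+1+1, 3+2+1, 3+1+1+1 (484 of its 720 elements, about 67% of primes). None of the 33 primes tested shows any such pattern (for each of these groups the chance of that is below 10^-4), which rules them out. Hence G = A_4 x C_2 (6T6), of order 24.

A_4 x C_2 (order 24)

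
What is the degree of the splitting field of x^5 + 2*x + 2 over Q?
The degree of the splitting field over Q equals the order of the Galois group, so first determine the group. The polynomial f is an irreducible quintic over Q, so G = Gal(f/Q) is a transitive subgroup of S_5: one of C_5 (5T1, order 5), D_5 (5T2, order 10), F_20 (5T3, order 20), A_5 (5T4, order 60) or S_5 (5T5, order 120). The discriminant of f is 58192, which is not a perfect square, so G is not contained in A_5. The transitive groups of degree 5 not contained in A_5 are: F_20 (5T3, order 20), S_5 (5T5, order 120). By Dedekind's theorem, for a prime p not dividing disc(f) the degrees of the irreducible factors of f mod p form the cycle type of an element of G. Factoring f modulo the 5 such primes p <= 13 (skipping 2, which divides the discriminant), each new pattern first appears at: mod 3: f = (x^5 + 2x + 2), pattern 5; mod 5: f = (x + 4)(x^4 + x^3 + x^2 + x + 3), pattern 4+1; mod 13: f = (x + 3)(x + 5)(x^3 + 5x^2 + 10x + 1), pattern 3+1+1. No other pattern occurs in this range, so the set of observed cycle types is {5, 4+1, 3+1+1}. Among the candidates above, the only group containing elements of all these cycle types is S_5 (5T5) — F_20 (5T3) lacks at least one of them. Hence G = S_5 (5T5), of order 120. The Galois group S_5 (5T5) has order 120, so the splitting field has degree 120 over Q.

120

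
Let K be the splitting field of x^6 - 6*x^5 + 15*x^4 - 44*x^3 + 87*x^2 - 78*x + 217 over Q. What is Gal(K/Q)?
The polynomial f is an irreducible sextic over Q, so G = Gal(f/Q) is one of the 16 transitive subgroups 6T1, ..., 6T16 of S_6. The discriminant of f is -190210142896128, which is not a perfect square, so G is not contained in A_6. The transitive groups of degree 6 not contained in A_6 are: C_6 (6T1, order 6), S_3 (6T2, order 6), D_6 (6T3, order 12), C_3 x S_3 (6T5, order 18), A_4 x C_2 (6T6, order 24), S_4 (6T8, order 24), S_3 x S_3 (6T9, order 36), S_4 x C_2 (6T11, order 48), (S_3 x S_3) : C_2 (6T13, order 72), PGL(2,5) (6T14, order 120), S_6 (6T16, order 720). By Dedekind's theorem, for a prime p not dividing disc(f) the degrees of the irreducible factors of f mod p form the cycle type of an element of G. Factoring f modulo the 33 such primes p <= 149 (skipping 2, 3, which divide the discriminant), each new pattern first appears at: mod 5: f = (x^6 + 4x^5 + x^3 + 2x^2 + 2x + 2), pattern 6; mod 7: f = (x)(x + 1)(x + 3)(x^3 + 4x^2 + 3x + 2), pattern 3+1+1+1; mod 17: f = (x^2 + 10)(x^2 + 5x + 5)(x^2 + 6x + 4), pattern 2+2+2; mod 19: f = (x^3 + 16x^2 + 3x + 3)(x^3 + 16x^2 + 3x + 9), pattern 3+3; mod 73: f = (x + 25)(x + 41)(x + 43)(x + 57)(x + 59)(x + 61), pattern 1+1+1+1+1+1. No other pattern occurs in this range, so the set of observed cycle types is {6, 3+1+1+1, 2+2+2, 3+3, 1+1+1+1+1+1}. The candidates containing elements of all these cycle types are C_3 x S_3 (6T5) of order 18, S_3 x S_3 (6T9) of order 36, (S_3 x S_3) : C_2 (6T13) of order 72, S_6 (6T16) of order 720; the others are excluded. The observed types are precisely the cycle types that occur in C_3 x S_3 (6T5). Each of the other remaining candidates has further cycle types, and by the Chebotarev density theorem the matching factorization patterns would occur for a proportion of primes equal to their share of the group: S_3 x S_3 (6T9) additionally contains elements of type 2+2+1+1 (9 of its 36 elements, about 25% of primes); (S_3 x S_3) : C_2 (6T13) additionally contains elements of type 4+2, 3+2+1, 2+2+1+1, 2+1+1+1+1 (45 of its 72 elements, about 62% of primes); S_6 (6T16) additionally contains elements of type 5+1, 4+2, 4+1+1, 3+2+1, 2+2+1+1, 2+1+1+1+1 (504 of its 720 elements, about 70% of primes). None of the 33 primes tested shows any such pattern (for each of these groups the chance of that is below 10^-4), which rules them out. Hence G = C_3 x S_3 (6T5), of order 18.

C_3 x S_3, the group 6T5 of order 18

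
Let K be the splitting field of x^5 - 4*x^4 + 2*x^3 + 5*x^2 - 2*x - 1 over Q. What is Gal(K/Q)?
C_5 (also written C5)

The polynomial f is an irreducible quintic over Q, so G = Gal(f/Q) is a transitive subgroup of S_5: one of C_5 (5T1, order 5), D_5 (5T2, order 10), F_20 (5T3, order 20), A_5 (5T4, order 60) or S_5 (5T5, order 120). The discriminant of f is 14641 = 121^2, a perfect square, so G is contained in A_5. The transitive groups of degree 5 contained in A_5 are: C_5 (5T1, order 5), D_5 (5T2, order 10), A_5 (5T4, order 60). By Dedekind's theorem, for a prime p not dividing disc(f) the degrees of the irreducible factors of f mod p form the cycle type of an element of G. Factoring f modulo the 14 such primes p <= 47 (skipping 11, which divides the discriminant), each new pattern first appears at: mod 2: f = (x^5 + x^2 + 1), pattern 5; mod 23: f = (x + 8)(x + 11)(x + 12)(x + 16)(x + 18), pattern 1+1+1+1+1. No other pattern occurs in this range, so the set of observed cycle types is {5, 1+1+1+1+1}. The candidates containing elements of all these cycle types are C_5 (5T1) of order 5, D_5 (5T2) of order 10, A_5 (5T4) of order 60; the others are excluded. The observed types are precisely the cycle types that occur in C_5 (5T1). Each of the other remaining candidates has further cycle types, and by the Chebotarev density theorem the matching factorization patterns would occur for a proportion of primes equal to their share of the group: D_5 (5T2) additionally contains elements of type 2+2+1 (5 of its 10 elements, about 50% of primes); A_5 (5T4) additionally contains elements of type 3+1+1, 2+2+1 (35 of its 60 elements, about 58% of primes). None of the 14 primes tested shows any such pattern (for each of these groups the chance of that is below 10^-4), which rules them out. Hence G = C_5 (5T1), of order 5.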